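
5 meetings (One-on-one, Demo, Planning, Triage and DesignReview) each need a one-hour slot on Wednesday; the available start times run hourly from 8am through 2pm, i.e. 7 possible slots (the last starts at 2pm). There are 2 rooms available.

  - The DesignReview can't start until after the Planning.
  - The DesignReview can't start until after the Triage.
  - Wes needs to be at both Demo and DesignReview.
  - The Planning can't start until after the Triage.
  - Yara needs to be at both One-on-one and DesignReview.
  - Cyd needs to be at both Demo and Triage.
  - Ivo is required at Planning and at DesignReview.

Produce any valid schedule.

DesignReview in 10am, Planning in 9am, Demo in 9am, One-on-one in 8am, Triage in 8am

Checking: Planning(9am) before DesignReview(10am); Triage(8am) before DesignReview(10am); Triage(8am) before Planning(9am); Planning(9am) != DesignReview(10am); Demo(9am) != DesignReview(10am); Demo(9am) != Triage(8am); One-on-one(8am) != DesignReview(10am); max 2 per slot (cap 2).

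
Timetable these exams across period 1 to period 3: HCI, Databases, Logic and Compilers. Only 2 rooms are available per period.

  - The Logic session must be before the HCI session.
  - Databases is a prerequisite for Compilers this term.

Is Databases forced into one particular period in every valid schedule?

No

Databases can be period 1 (e.g. Logic -> period 1, HCI -> period 2, Databases -> period 1, Compilers -> period 2) or period 2 (e.g. Logic=period 1; HCI=period 2; Databases=period 2; Compilers=period 3).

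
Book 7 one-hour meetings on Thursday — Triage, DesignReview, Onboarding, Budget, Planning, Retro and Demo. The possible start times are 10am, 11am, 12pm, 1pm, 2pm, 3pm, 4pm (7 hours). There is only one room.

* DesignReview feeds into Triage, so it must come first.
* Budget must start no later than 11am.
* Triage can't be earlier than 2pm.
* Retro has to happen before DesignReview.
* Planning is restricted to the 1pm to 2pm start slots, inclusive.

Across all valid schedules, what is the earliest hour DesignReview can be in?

12pm

Precedence pushes DesignReview to at least 11am; downstream work caps DesignReview at 3pm.
DesignReview at 12pm is achievable: Budget in 10am, Retro in 11am, Onboarding in 3pm, Planning in 1pm, Triage in 2pm, DesignReview in 12pm, Demo in 4pm.
Nothing earlier works — the capacity limit rule out every hour before 12pm.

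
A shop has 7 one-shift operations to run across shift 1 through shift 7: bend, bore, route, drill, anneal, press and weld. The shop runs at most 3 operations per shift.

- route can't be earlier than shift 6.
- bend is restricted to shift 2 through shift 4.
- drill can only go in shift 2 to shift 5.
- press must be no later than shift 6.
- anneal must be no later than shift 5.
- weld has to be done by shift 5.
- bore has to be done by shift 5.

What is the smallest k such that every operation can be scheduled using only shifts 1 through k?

6

With at most 3 per shift and 7 operations, at least 3 shifts are needed.
route can't be placed before shift 6, so the schedule must run through at least shift 6.
6 works (last occupied shift: shift 6): for example bend=shift 2; bore=shift 1; route=shift 6; drill=shift 2; anneal=shift 1; weld=shift 1; press=shift 2.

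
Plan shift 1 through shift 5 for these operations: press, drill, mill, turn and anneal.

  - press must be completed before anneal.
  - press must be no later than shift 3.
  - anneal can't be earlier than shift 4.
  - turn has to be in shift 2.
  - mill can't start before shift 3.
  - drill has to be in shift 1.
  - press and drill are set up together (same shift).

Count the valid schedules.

6

Splitting on mill: it can be shift 3 (2), shift 4 (2), shift 5 (2). Listing each branch's schedules as (press, drill, turn, anneal) by shift number:
mill=shift 3: (1,1,2,4) (1,1,2,5) — 2.
mill=shift 4: (1,1,2,4) (1,1,2,5) — 2.
mill=shift 5: (1,1,2,4) (1,1,2,5) — 2.
Summing: 2 + 2 + 2 = 6.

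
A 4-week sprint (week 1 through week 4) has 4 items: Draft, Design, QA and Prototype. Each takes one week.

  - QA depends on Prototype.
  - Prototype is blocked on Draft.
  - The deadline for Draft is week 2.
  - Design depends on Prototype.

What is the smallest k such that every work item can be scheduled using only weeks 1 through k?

The precedence chain requires at least 3 distinct weeks.
3 works (last occupied week: week 3): for example Design in week 3, Prototype in week 2, Draft in week 1, QA in week 3.

3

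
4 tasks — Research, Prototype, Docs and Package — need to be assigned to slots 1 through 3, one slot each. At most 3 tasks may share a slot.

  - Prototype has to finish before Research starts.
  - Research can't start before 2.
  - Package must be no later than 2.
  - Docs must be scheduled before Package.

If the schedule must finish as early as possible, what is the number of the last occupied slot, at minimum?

slot 2

The precedence chain requires at least 2 distinct slots.
With at most 3 per slot and 4 tasks, at least 2 slots are needed.
2 works (last occupied slot: 2): for example Docs -> 1, Prototype -> 1, Package -> 2, Research -> 2.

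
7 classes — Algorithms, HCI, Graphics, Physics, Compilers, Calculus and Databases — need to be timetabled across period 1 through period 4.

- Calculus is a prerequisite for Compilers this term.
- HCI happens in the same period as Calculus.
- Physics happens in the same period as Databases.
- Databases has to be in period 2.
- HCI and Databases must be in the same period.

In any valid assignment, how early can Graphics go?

Graphics at period 1 is achievable: HCI in period 2; Compilers in period 3; Calculus in period 2; Algorithms in period 1; Physics in period 2; Databases in period 2; Graphics in period 1.

period 1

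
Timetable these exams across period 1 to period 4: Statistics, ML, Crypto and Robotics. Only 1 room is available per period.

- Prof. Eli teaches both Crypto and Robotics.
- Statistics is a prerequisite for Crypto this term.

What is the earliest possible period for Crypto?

Precedence pushes Crypto to at least period 2.
Crypto at period 2 is achievable: Robotics -> period 4, Statistics -> period 1, ML -> period 3, Crypto -> period 2.

period 2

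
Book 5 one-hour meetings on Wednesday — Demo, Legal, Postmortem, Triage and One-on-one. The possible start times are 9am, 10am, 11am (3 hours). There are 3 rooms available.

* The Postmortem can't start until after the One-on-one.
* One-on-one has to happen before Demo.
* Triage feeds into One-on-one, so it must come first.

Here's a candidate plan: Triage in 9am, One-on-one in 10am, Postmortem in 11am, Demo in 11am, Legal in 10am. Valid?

Valid

Triage feeds into One-on-one, so it must come first — holds.
One-on-one has to happen before Demo — holds.
The Postmortem can't start until after the One-on-one — holds.
There are 3 rooms available — holds.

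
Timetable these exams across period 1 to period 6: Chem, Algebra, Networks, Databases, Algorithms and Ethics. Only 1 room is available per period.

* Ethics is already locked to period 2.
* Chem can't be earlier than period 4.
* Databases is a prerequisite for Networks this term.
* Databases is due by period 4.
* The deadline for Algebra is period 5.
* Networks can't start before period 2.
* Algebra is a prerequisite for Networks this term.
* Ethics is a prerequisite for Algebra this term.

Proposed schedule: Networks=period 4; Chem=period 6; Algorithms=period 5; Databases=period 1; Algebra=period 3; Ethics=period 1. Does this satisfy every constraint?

Algebra is a prerequisite for Networks this term — holds.
Networks can't start before period 2 — holds.
Databases is a prerequisite for Networks this term — holds.
Chem can't be earlier than period 4 — holds.
The deadline for Algebra is period 5 — holds.
Only 1 room is available per period — violated.
Ethics is already locked to period 2 — violated.
Databases is due by period 4 — holds.
Ethics is a prerequisite for Algebra this term — holds.

Invalid. Ethics is already locked to period 2.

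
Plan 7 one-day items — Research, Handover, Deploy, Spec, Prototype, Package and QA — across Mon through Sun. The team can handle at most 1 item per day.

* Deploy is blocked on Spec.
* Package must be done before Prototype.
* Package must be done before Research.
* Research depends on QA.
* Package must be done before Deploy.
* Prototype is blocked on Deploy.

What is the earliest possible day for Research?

Wed

Precedence pushes Research to at least Tue.
Research at Wed is achievable: Deploy -> Fri, QA -> Tue, Prototype -> Sat, Handover -> Sun, Spec -> Thu, Package -> Mon, Research -> Wed.
Nothing earlier works — the capacity limit rule out every day before Wed.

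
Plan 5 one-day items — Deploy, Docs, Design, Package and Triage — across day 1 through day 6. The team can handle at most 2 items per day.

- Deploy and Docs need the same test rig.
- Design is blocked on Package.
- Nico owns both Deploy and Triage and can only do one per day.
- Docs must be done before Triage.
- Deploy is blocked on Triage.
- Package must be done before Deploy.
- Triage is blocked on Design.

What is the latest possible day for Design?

day 4

Precedence pushes Design to at least day 2; downstream work caps Design at day 4.
Design at day 4 is achievable: Package -> day 1, Design -> day 4, Docs -> day 1, Triage -> day 5, Deploy -> day 6.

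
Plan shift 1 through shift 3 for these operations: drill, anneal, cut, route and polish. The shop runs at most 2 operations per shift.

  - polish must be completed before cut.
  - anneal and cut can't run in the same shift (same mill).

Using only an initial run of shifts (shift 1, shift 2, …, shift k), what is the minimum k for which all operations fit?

3 shifts

The precedence chain requires at least 2 distinct shifts.
With at most 2 per shift and 5 operations, at least 3 shifts are needed.
3 works (last occupied shift: shift 3): for example cut -> shift 2; anneal -> shift 3; polish -> shift 1; drill -> shift 1; route -> shift 2.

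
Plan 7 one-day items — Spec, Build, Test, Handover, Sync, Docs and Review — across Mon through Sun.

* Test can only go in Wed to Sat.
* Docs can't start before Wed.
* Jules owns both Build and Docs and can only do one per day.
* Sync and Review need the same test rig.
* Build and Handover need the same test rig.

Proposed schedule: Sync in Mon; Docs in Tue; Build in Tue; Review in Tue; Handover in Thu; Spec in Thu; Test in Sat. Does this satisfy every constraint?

Build and Handover need the same test rig — holds.
Docs can't start before Wed — violated.
Test can only go in Wed to Sat — holds.
Sync and Review need the same test rig — holds.
Jules owns both Build and Docs and can only do one per day — violated.

No — it violates: Jules owns both Build and Docs and can only do one per day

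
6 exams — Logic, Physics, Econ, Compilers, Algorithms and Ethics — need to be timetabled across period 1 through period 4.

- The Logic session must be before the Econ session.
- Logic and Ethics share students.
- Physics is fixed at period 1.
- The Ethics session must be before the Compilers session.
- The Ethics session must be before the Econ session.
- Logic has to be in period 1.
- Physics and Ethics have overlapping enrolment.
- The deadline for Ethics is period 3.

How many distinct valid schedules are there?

20

Splitting on Econ: it can be period 3 (8), period 4 (12). Listing each branch's schedules as (Logic, Physics, Compilers, Algorithms, Ethics) by period number:
Econ=period 3: (1,1,3,1,2) (1,1,3,2,2) (1,1,3,3,2) (1,1,3,4,2) (1,1,4,1,2) (1,1,4,2,2) (1,1,4,3,2) (1,1,4,4,2) — 8.
Econ=period 4: (1,1,3,1,2) (1,1,3,2,2) (1,1,3,3,2) (1,1,3,4,2) (1,1,4,1,2) (1,1,4,1,3) (1,1,4,2,2) (1,1,4,2,3) (1,1,4,3,2) (1,1,4,3,3) (1,1,4,4,2) (1,1,4,4,3) — 12.
Summing: 8 + 12 = 20.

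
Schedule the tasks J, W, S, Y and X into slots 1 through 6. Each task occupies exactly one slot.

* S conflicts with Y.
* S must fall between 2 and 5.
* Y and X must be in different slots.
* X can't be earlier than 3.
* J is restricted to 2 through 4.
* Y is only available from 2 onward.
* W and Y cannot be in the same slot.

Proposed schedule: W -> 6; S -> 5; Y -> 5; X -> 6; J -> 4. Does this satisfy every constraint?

No. S conflicts with Y is not satisfied.

S must fall between 2 and 5 — holds.
J is restricted to 2 through 4 — holds.
Y and X must be in different slots — holds.
W and Y cannot be in the same slot — holds.
S conflicts with Y — violated.
Y is only available from 2 onward — holds.
X can't be earlier than 3 — holds.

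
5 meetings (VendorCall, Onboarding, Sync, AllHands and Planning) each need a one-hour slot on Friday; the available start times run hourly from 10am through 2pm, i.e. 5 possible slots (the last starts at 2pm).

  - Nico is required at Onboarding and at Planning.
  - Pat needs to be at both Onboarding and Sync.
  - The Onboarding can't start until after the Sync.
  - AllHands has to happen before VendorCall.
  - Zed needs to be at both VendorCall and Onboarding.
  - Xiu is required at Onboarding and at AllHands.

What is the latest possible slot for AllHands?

1pm

Downstream work caps AllHands at 1pm.
AllHands at 1pm is achievable: Onboarding in 11am; Sync in 10am; AllHands in 1pm; VendorCall in 2pm; Planning in 10am.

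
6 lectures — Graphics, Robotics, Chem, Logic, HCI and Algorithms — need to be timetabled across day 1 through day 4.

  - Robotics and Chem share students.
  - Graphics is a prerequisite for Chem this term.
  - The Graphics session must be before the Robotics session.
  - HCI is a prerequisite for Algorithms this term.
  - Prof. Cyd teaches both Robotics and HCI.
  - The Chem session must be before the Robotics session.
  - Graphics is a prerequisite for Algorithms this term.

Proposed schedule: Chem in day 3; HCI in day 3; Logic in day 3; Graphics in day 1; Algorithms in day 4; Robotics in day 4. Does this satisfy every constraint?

Yes

Robotics and Chem share students — holds.
Graphics is a prerequisite for Chem this term — holds.
The Graphics session must be before the Robotics session — holds.
The Chem session must be before the Robotics session — holds.
Graphics is a prerequisite for Algorithms this term — holds.
HCI is a prerequisite for Algorithms this term — holds.
Prof. Cyd teaches both Robotics and HCI — holds.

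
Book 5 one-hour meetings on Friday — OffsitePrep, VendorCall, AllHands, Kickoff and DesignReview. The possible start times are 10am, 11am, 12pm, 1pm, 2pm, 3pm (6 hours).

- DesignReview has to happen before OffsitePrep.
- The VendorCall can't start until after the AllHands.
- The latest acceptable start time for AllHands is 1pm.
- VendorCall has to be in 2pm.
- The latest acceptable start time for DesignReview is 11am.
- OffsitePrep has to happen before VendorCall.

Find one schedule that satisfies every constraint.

DesignReview=10am; AllHands=10am; Kickoff=10am; OffsitePrep=11am; VendorCall=2pm

Checking: DesignReview(10am) before OffsitePrep(11am); OffsitePrep(11am) before VendorCall(2pm); AllHands(10am) before VendorCall(2pm); VendorCall=2pm in [2pm,2pm]; DesignReview=10am in [10am,11am]; AllHands=10am in [10am,1pm].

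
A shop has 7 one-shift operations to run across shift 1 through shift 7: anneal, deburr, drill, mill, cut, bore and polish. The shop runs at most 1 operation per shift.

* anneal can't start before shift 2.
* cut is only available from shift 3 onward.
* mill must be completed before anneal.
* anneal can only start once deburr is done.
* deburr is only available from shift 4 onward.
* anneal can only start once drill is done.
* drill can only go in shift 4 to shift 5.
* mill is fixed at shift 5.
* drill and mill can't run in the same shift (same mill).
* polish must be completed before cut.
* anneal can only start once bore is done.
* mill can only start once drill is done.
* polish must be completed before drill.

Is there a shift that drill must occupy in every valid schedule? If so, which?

drill's window is shift 4–shift 5.
mill is fixed at shift 5, and drill can't share a shift with mill.
So drill must be shift 4.

shift 4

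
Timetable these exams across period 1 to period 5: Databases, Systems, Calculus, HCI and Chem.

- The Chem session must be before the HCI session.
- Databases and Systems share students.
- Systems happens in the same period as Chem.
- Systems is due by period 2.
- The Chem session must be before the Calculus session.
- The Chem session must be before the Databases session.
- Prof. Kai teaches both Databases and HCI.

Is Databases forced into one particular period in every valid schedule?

No

Databases can be period 2 (e.g. Databases -> period 2, HCI -> period 3, Calculus -> period 2, Systems -> period 1, Chem -> period 1) or period 3 (e.g. Chem -> period 1; Systems -> period 1; HCI -> period 2; Calculus -> period 2; Databases -> period 3).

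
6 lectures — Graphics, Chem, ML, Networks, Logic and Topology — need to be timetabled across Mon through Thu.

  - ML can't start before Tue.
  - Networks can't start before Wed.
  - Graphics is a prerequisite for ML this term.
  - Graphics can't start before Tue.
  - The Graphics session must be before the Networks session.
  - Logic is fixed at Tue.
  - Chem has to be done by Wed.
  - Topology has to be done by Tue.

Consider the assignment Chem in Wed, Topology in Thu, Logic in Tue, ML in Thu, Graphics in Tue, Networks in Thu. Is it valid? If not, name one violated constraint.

Logic is fixed at Tue — holds.
The Graphics session must be before the Networks session — holds.
Networks can't start before Wed — holds.
Graphics is a prerequisite for ML this term — holds.
Topology has to be done by Tue — violated.
Graphics can't start before Tue — holds.
Chem has to be done by Wed — holds.
ML can't start before Tue — holds.

No. Topology has to be done by Tue is not satisfied.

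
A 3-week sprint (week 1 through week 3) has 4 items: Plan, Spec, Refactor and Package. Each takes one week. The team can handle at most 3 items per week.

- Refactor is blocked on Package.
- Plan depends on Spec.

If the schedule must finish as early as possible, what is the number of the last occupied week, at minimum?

week 2

The precedence chain requires at least 2 distinct weeks.
With at most 3 per week and 4 tasks, at least 2 weeks are needed.
2 works (last occupied week: week 2): for example Package=week 1, Refactor=week 2, Plan=week 2, Spec=week 1.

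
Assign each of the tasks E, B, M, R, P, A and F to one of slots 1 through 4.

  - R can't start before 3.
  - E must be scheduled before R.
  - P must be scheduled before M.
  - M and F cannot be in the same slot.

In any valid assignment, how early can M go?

2

Precedence pushes M to at least 2.
M at 2 is achievable: A -> 1, M -> 2, B -> 1, R -> 3, F -> 1, P -> 1, E -> 1.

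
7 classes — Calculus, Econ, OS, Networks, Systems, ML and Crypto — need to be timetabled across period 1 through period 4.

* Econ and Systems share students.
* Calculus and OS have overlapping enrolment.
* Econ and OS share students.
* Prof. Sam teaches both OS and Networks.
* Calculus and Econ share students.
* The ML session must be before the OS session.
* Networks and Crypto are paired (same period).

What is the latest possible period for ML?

period 3

Downstream work caps ML at period 3.
ML at period 3 is achievable: Systems=period 1; Networks=period 1; Calculus=period 1; OS=period 4; ML=period 3; Crypto=period 1; Econ=period 2.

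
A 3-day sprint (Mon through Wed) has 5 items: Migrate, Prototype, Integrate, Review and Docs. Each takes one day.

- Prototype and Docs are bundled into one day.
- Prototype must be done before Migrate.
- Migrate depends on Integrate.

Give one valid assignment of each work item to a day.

Review -> Mon, Docs -> Mon, Migrate -> Tue, Prototype -> Mon, Integrate -> Mon

Checking: Prototype(Mon) before Migrate(Tue); Integrate(Mon) before Migrate(Tue); Prototype = Docs = Mon.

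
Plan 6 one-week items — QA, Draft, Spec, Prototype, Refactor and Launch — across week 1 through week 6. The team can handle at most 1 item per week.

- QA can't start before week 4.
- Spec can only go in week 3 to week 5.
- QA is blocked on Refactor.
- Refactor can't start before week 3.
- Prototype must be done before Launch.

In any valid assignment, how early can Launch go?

week 2

Precedence pushes Launch to at least week 2.
Launch at week 2 is achievable: QA -> week 4; Prototype -> week 1; Draft -> week 6; Spec -> week 5; Refactor -> week 3; Launch -> week 2.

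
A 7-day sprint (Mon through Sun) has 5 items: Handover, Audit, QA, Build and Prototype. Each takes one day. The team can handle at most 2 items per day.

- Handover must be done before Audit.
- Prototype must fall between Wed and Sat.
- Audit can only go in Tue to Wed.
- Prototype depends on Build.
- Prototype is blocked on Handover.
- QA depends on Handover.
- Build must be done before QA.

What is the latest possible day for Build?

Downstream work caps Build at Fri.
Build at Fri is achievable: Build in Fri; Audit in Tue; Prototype in Sat; Handover in Mon; QA in Sat.

Fri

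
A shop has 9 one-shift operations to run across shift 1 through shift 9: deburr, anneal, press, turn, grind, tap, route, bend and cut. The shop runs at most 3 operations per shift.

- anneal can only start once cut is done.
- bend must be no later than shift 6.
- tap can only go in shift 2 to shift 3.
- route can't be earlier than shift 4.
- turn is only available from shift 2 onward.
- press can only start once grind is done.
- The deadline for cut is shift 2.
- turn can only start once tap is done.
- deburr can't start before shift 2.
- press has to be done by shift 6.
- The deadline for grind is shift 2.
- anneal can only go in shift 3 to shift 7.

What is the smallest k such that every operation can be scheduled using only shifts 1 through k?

The precedence chain requires at least 2 distinct shifts.
With at most 3 per shift and 9 operations, at least 3 shifts are needed.
route can't be placed before shift 4, so the schedule must run through at least shift 4.
4 works (last occupied shift: shift 4): for example deburr=shift 2; press=shift 2; turn=shift 3; grind=shift 1; anneal=shift 3; tap=shift 2; route=shift 4; cut=shift 1; bend=shift 1.

4 shifts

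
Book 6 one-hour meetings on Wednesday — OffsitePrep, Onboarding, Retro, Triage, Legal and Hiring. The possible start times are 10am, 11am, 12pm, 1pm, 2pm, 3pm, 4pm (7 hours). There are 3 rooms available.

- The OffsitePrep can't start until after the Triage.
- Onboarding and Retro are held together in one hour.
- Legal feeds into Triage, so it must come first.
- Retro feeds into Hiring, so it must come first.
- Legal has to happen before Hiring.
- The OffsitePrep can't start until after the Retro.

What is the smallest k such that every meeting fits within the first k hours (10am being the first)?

3 hours

The precedence chain requires at least 3 distinct hours.
With at most 3 per hour and 6 meetings, at least 2 hours are needed.
3 works (last occupied hour: 12pm): for example Legal -> 10am, Triage -> 11am, Hiring -> 11am, Onboarding -> 10am, OffsitePrep -> 12pm, Retro -> 10am.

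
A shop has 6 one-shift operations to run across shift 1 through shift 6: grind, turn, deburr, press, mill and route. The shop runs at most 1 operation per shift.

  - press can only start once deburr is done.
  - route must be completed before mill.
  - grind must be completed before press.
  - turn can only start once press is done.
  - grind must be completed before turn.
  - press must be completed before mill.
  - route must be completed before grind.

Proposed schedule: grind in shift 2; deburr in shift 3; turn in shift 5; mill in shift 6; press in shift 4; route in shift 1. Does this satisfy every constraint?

turn can only start once press is done — holds.
grind must be completed before turn — holds.
The shop runs at most 1 operation per shift — holds.
press can only start once deburr is done — holds.
grind must be completed before press — holds.
route must be completed before mill — holds.
press must be completed before mill — holds.
route must be completed before grind — holds.

Yes, all constraints hold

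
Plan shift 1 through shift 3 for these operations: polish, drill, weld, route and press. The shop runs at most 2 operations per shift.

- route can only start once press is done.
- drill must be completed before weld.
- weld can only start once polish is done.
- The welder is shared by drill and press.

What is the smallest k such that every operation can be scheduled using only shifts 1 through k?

The precedence chain requires at least 2 distinct shifts.
With at most 2 per shift and 5 operations, at least 3 shifts are needed.
3 works (last occupied shift: shift 3): for example weld in shift 2; route in shift 3; polish in shift 1; press in shift 2; drill in shift 1.

3 shifts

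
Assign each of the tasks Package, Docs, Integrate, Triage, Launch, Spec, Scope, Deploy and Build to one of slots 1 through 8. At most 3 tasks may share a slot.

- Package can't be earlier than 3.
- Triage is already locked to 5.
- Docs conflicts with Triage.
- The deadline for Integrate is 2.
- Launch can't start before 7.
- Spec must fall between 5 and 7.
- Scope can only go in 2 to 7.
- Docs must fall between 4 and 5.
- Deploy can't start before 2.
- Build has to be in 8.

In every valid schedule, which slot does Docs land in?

Docs's window is 4–5.
Triage is fixed at 5, and Docs can't share a slot with Triage.
So Docs must be 4.

4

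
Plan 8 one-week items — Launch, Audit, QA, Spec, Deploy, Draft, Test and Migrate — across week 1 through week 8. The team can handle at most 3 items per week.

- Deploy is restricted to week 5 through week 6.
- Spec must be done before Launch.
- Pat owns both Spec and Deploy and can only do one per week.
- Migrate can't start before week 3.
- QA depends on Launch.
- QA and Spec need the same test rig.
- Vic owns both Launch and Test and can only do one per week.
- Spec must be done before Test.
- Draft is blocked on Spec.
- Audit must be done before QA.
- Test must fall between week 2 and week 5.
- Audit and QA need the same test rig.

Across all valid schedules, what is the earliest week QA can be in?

Precedence pushes QA to at least week 3.
QA at week 3 is achievable: Audit in week 1, Deploy in week 5, QA in week 3, Migrate in week 3, Draft in week 2, Test in week 3, Spec in week 1, Launch in week 2.

week 3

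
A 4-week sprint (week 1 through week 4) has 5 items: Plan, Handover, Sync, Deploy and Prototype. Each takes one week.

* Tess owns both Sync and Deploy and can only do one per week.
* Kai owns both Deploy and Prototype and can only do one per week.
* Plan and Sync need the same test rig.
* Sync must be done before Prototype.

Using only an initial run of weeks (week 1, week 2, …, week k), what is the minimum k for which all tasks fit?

3

The precedence chain requires at least 2 distinct weeks.
Could 2 weeks be enough, i.e. nothing placed later than week 2? No: Prototype must come after Sync (at week 1 or later) → {week 2}; Sync must come before Prototype (at week 2 or earlier) → {week 1}; Deploy can't share with Prototype (week 2) → {week 1}; Deploy can't share with Sync (week 1) → nothing is left.
So 2 weeks is not enough.
3 works (last occupied week: week 3): for example Deploy=week 3; Prototype=week 2; Handover=week 1; Sync=week 1; Plan=week 2.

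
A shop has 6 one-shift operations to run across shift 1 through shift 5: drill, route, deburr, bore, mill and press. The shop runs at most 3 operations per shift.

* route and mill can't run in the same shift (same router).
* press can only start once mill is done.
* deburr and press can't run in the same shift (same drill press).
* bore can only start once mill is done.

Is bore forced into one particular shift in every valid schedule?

No

bore can be shift 2 (e.g. bore=shift 2; deburr=shift 1; press=shift 2; mill=shift 1; route=shift 2; drill=shift 1) or shift 3 (e.g. mill=shift 1; route=shift 2; press=shift 2; bore=shift 3; deburr=shift 1; drill=shift 1).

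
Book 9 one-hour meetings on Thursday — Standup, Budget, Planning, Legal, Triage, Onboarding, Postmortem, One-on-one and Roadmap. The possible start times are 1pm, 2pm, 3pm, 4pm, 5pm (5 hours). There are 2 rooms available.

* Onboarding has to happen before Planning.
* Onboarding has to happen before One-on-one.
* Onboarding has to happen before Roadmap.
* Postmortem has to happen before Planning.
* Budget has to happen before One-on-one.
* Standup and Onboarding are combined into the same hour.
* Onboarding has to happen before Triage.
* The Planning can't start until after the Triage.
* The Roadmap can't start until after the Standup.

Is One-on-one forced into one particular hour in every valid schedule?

One-on-one can be 3pm (e.g. One-on-one=3pm; Onboarding=1pm; Legal=5pm; Triage=2pm; Budget=2pm; Postmortem=3pm; Standup=1pm; Planning=4pm; Roadmap=4pm) or 4pm (e.g. Legal -> 5pm, Roadmap -> 4pm, Planning -> 3pm, Budget -> 3pm, Triage -> 2pm, Standup -> 1pm, One-on-one -> 4pm, Postmortem -> 2pm, Onboarding -> 1pm).

No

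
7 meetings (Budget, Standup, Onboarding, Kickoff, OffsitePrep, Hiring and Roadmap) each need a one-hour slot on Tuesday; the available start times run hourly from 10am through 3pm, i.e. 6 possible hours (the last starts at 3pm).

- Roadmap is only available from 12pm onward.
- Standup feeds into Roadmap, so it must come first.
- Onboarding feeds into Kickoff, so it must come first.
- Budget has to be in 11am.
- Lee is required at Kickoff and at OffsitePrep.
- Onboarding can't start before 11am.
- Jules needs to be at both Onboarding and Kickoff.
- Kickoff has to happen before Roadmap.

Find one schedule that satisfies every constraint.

Hiring -> 10am, Roadmap -> 1pm, Onboarding -> 11am, Budget -> 11am, Standup -> 10am, OffsitePrep -> 10am, Kickoff -> 12pm

Checking: Standup(10am) before Roadmap(1pm); Kickoff(12pm) before Roadmap(1pm); Onboarding(11am) before Kickoff(12pm); Onboarding(11am) != Kickoff(12pm); Kickoff(12pm) != OffsitePrep(10am); Onboarding=11am in [11am,3pm]; Roadmap=1pm in [12pm,3pm]; Budget=11am in [11am,11am].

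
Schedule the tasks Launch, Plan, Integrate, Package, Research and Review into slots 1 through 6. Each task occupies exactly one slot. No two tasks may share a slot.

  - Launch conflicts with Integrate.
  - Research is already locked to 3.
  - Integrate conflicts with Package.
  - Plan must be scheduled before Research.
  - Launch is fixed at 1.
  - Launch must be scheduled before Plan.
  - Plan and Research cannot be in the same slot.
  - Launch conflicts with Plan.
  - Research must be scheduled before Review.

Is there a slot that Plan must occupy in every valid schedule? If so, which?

2

Launch is fixed at 1 and must come before Plan, so Plan is at least 2.
Research is fixed at 3 and must come after Plan, so Plan is at most 2.
So Plan must be 2.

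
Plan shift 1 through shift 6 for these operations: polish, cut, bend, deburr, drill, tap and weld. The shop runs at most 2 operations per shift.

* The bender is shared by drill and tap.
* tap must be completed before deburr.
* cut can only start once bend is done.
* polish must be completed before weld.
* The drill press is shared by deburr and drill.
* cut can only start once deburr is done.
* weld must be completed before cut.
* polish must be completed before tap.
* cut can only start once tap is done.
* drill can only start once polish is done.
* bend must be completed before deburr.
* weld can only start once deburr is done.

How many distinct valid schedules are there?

42

Splitting on polish: it can be shift 1 (36), shift 2 (6). Listing each branch's schedules as (cut, bend, deburr, drill, tap, weld) by shift number:
polish=shift 1: (5,1,3,4,2,4) (5,1,3,5,2,4) (5,1,3,6,2,4) (5,2,3,4,2,4) (5,2,3,5,2,4) (5,2,3,6,2,4) (6,1,3,4,2,4) (6,1,3,4,2,5) (6,1,3,5,2,4) (6,1,3,5,2,5) (6,1,3,6,2,4) (6,1,3,6,2,5) (6,1,4,2,3,5) (6,1,4,3,2,5) (6,1,4,5,2,5) (6,1,4,5,3,5) (6,1,4,6,2,5) (6,1,4,6,3,5) (6,2,3,4,2,4) (6,2,3,4,2,5) (6,2,3,5,2,4) (6,2,3,5,2,5) (6,2,3,6,2,4) (6,2,3,6,2,5) (6,2,4,2,3,5) (6,2,4,3,2,5) (6,2,4,5,2,5) (6,2,4,5,3,5) (6,2,4,6,2,5) (6,2,4,6,3,5) (6,3,4,2,3,5) (6,3,4,3,2,5) (6,3,4,5,2,5) (6,3,4,5,3,5) (6,3,4,6,2,5) (6,3,4,6,3,5) — 36.
polish=shift 2: (6,1,4,5,3,5) (6,1,4,6,3,5) (6,2,4,5,3,5) (6,2,4,6,3,5) (6,3,4,5,3,5) (6,3,4,6,3,5) — 6.
Summing: 36 + 6 = 42.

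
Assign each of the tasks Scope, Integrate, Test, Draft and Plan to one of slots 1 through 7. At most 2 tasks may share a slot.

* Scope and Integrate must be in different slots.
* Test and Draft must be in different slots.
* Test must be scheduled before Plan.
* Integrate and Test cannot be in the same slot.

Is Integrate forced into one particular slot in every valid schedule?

Integrate can be 1 (e.g. Scope in 2, Test in 2, Plan in 3, Draft in 1, Integrate in 1) or 2 (e.g. Test in 1, Scope in 1, Draft in 3, Plan in 2, Integrate in 2).

No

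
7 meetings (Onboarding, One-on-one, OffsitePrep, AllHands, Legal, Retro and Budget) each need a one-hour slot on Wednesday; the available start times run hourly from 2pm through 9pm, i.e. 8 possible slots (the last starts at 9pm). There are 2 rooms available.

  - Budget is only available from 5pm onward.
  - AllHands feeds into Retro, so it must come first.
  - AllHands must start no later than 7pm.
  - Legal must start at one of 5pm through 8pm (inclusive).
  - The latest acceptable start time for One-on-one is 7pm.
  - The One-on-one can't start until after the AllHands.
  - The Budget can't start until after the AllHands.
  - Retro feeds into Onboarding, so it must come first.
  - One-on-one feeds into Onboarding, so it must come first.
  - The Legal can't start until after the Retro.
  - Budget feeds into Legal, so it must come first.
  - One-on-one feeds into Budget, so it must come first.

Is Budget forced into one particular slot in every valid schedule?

Budget can be 5pm (e.g. Onboarding=4pm; AllHands=2pm; One-on-one=3pm; Budget=5pm; Retro=3pm; OffsitePrep=2pm; Legal=6pm) or 6pm (e.g. OffsitePrep=2pm, Retro=3pm, Budget=6pm, Onboarding=4pm, One-on-one=3pm, AllHands=2pm, Legal=7pm).

No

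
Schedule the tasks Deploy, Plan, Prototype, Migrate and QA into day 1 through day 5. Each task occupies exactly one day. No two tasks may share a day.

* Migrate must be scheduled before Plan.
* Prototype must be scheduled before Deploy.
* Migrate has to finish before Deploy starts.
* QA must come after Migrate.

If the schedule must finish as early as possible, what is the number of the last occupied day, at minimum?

The precedence chain requires at least 2 distinct days.
With at most 1 per day and 5 tasks, at least 5 days are needed.
5 works (last occupied day: day 5): for example Prototype in day 2; QA in day 5; Plan in day 4; Deploy in day 3; Migrate in day 1.

day 5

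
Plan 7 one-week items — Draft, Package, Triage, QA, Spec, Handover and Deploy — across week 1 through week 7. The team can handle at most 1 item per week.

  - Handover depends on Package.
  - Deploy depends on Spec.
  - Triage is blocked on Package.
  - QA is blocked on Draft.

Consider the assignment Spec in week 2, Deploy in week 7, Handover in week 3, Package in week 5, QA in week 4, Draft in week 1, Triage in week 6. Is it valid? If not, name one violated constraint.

Invalid. Handover depends on Package.

Deploy depends on Spec — holds.
The team can handle at most 1 item per week — holds.
Triage is blocked on Package — holds.
Handover depends on Package — violated.
QA is blocked on Draft — holds.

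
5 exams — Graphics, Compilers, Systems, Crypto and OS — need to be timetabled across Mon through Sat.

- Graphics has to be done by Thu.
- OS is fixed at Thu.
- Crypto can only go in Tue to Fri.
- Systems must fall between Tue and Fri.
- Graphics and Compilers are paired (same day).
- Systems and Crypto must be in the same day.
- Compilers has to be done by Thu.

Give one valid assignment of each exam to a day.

Systems in Tue, OS in Thu, Graphics in Mon, Crypto in Tue, Compilers in Mon

Checking: Graphics = Compilers = Mon; Systems = Crypto = Tue; Systems=Tue in [Tue,Fri]; OS=Thu in [Thu,Thu]; Graphics=Mon in [Mon,Thu]; Compilers=Mon in [Mon,Thu]; Crypto=Tue in [Tue,Fri].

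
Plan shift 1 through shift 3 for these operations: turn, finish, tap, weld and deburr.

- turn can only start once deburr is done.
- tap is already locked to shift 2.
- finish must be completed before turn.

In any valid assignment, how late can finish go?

Downstream work caps finish at shift 2.
finish at shift 2 is achievable: finish -> shift 2; deburr -> shift 1; tap -> shift 2; turn -> shift 3; weld -> shift 1.

shift 2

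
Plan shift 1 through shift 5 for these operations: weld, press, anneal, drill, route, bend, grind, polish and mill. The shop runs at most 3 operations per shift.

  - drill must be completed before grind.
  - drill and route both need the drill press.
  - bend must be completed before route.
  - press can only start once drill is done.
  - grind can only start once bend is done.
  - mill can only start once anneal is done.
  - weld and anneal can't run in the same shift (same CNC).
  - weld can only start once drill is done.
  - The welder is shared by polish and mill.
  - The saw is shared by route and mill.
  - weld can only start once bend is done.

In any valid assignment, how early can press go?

shift 2

Precedence pushes press to at least shift 2.
press at shift 2 is achievable: grind=shift 2, anneal=shift 1, mill=shift 4, weld=shift 2, polish=shift 3, route=shift 3, drill=shift 1, press=shift 2, bend=shift 1.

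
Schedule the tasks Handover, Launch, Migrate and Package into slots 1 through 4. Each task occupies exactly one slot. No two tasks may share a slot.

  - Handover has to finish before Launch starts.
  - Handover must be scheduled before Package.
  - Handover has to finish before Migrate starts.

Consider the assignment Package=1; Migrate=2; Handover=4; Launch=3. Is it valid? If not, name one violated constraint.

Handover has to finish before Launch starts — violated.
Handover has to finish before Migrate starts — violated.
No two tasks may share a slot — holds.
Handover must be scheduled before Package — violated.

No. Handover must be scheduled before Package is not satisfied.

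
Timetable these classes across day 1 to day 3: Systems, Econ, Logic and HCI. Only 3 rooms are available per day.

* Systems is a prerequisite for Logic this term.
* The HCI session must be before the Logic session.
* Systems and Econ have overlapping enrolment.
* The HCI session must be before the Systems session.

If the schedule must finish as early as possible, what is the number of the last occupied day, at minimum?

day 3

The precedence chain requires at least 3 distinct days.
With at most 3 per day and 4 classes, at least 2 days are needed.
3 works (last occupied day: day 3): for example Econ=day 1, Logic=day 3, HCI=day 1, Systems=day 2.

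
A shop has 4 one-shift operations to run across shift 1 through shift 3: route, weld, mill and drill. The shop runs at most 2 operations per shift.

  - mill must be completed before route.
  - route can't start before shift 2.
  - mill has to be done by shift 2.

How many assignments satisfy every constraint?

21

Splitting on route: it can be shift 2 (7), shift 3 (14). Listing each branch's schedules as (weld, mill, drill) by shift number:
route=shift 2: (1,1,2) (1,1,3) (2,1,1) (2,1,3) (3,1,1) (3,1,2) (3,1,3) — 7.
route=shift 3: (1,1,2) (1,1,3) (1,2,1) (1,2,2) (1,2,3) (2,1,1) (2,1,2) (2,1,3) (2,2,1) (2,2,3) (3,1,1) (3,1,2) (3,2,1) (3,2,2) — 14.
Summing: 7 + 14 = 21.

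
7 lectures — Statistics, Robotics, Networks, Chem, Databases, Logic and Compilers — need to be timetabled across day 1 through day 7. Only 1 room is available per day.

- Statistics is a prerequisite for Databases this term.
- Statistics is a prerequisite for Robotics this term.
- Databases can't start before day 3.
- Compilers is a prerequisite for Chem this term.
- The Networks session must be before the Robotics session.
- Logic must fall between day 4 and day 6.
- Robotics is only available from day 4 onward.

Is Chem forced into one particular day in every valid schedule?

No

Chem can be day 2 (e.g. Robotics in day 6, Networks in day 5, Chem in day 2, Statistics in day 3, Databases in day 7, Compilers in day 1, Logic in day 4) or day 3 (e.g. Logic -> day 4, Robotics -> day 6, Compilers -> day 2, Networks -> day 5, Statistics -> day 1, Chem -> day 3, Databases -> day 7).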